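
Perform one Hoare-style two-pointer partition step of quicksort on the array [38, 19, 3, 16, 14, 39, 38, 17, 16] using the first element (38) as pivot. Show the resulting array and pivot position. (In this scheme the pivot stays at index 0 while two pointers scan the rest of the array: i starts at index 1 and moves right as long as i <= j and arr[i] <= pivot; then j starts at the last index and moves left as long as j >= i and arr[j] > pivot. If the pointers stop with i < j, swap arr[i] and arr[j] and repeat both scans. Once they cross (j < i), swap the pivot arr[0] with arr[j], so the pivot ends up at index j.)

Hoare-style two-pointer partition with pivot = 38:

Initial array: [38, 19, 3, 16, 14, 39, 38, 17, 16]

Pointers start at i = 1, j = 8.
i stops at index 5 (arr[5]=39 > 38), j stops at index 8 (arr[8]=16 <= 38): swap arr[5] and arr[8], array becomes [38, 19, 3, 16, 14, 16, 38, 17, 39]
i ends at 8, j ends at 7: the pointers have crossed (j < i), so scanning stops.

Swap pivot arr[0] with arr[7] to place pivot at position 7: [17, 19, 3, 16, 14, 16, 38, 38, 39]
Pivot position: 7

After partitioning with pivot 38, the array becomes [17, 19, 3, 16, 14, 16, 38, 38, 39]. The pivot is placed at index 7. All elements to the left of the pivot are <= 38, and all elements to the right are > 38.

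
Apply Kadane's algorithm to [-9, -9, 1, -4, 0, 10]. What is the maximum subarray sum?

Using Kadane's algorithm on [-9, -9, 1, -4, 0, 10]:

Scanning through the array:
Position 1 (value -9): max_ending_here = -9, max_so_far = -9
Position 2 (value 1): max_ending_here = 1, max_so_far = 1
Position 3 (value -4): max_ending_here = -3, max_so_far = 1
Position 4 (value 0): max_ending_here = 0, max_so_far = 1
Position 5 (value 10): max_ending_here = 10, max_so_far = 10

Maximum subarray: [0, 10]
Maximum sum: 10

The maximum subarray is [0, 10] with sum 10. This subarray runs from index 4 to index 5.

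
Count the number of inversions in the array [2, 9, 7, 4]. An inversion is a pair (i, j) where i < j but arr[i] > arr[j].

Finding inversions in [2, 9, 7, 4]:

(1, 2): arr[1]=9 > arr[2]=7
(1, 3): arr[1]=9 > arr[3]=4
(2, 3): arr[2]=7 > arr[3]=4

Total inversions: 3

The array has 3 inversion(s): (1,2), (1,3), (2,3). Each pair (i,j) satisfies i < j and arr[i] > arr[j].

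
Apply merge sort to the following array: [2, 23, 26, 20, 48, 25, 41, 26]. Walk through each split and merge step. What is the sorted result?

Merge sort trace:

Split: [2, 23, 26, 20, 48, 25, 41, 26] -> [2, 23, 26, 20] and [48, 25, 41, 26]
  Split: [2, 23, 26, 20] -> [2, 23] and [26, 20]
    Split: [2, 23] -> [2] and [23]
    Merge: [2] + [23] -> [2, 23]
    Split: [26, 20] -> [26] and [20]
    Merge: [26] + [20] -> [20, 26]
  Merge: [2, 23] + [20, 26] -> [2, 20, 23, 26]
  Split: [48, 25, 41, 26] -> [48, 25] and [41, 26]
    Split: [48, 25] -> [48] and [25]
    Merge: [48] + [25] -> [25, 48]
    Split: [41, 26] -> [41] and [26]
    Merge: [41] + [26] -> [26, 41]
  Merge: [25, 48] + [26, 41] -> [25, 26, 41, 48]
Merge: [2, 20, 23, 26] + [25, 26, 41, 48] -> [2, 20, 23, 25, 26, 26, 41, 48]

Final sorted array: [2, 20, 23, 25, 26, 26, 41, 48]

The merge sort proceeds by recursively splitting the array and merging sorted halves.
After all merges, the sorted array is [2, 20, 23, 25, 26, 26, 41, 48].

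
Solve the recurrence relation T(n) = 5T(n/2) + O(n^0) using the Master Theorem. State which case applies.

Master Theorem for T(n) = 5T(n/2) + O(n^0):

a = 5, b = 2, c = 0
log_b(a) = log_2(5) = 2.3219

Case 1: c = 0 < log_2(5) = 2.3219
T(n) = O(n^(log_2 5))

For T(n) = 5T(n/2) + O(n^0): log_2(5) = 2.3219. This is Case 1 of the Master Theorem (c < log_b(a), work dominated by leaves), giving O(n^(log_2 5)).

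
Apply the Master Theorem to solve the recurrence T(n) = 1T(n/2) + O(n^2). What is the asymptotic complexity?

Master Theorem for T(n) = 1T(n/2) + O(n^2):

a = 1, b = 2, c = 2
log_b(a) = log_2(1) = 0.0000

Case 3: c = 2 > log_2(1) = 0.0000
T(n) = O(n^2) = O(n^2)

For T(n) = 1T(n/2) + O(n^2): log_2(1) = 0.0000. This is Case 3 of the Master Theorem (c > log_b(a), work dominated by root), giving O(n^2).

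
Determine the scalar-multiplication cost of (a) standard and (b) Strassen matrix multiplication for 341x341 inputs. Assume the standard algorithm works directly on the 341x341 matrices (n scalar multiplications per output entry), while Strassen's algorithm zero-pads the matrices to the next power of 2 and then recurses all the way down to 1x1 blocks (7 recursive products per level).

Matrix multiplication for 341x341 matrices:

Strassen's algorithm requires power-of-2 dimensions. Pad 341x341 to 512x512 (next power of 2).

Standard algorithm: 341^3 = 39651821 multiplications
Strassen's algorithm: 7^(log2(512)) = 7^9 = 40353607 multiplications
Difference: 39651821 - 40353607 = -701786 (Strassen uses MORE here due to padding overhead — for small or just-over-power-of-2 n, padding can outweigh the per-level savings)

Standard: 39651821 multiplications (341^3). Strassen: 40353607 multiplications (7^9, after padding to 512x512). Strassen reduces 8 recursive multiplications to 7 at each level.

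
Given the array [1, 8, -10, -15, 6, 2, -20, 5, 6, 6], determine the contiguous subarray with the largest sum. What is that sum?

Using Kadane's algorithm on [1, 8, -10, -15, 6, 2, -20, 5, 6, 6]:

Scanning through the array:
Position 1 (value 8): max_ending_here = 9, max_so_far = 9
Position 2 (value -10): max_ending_here = -1, max_so_far = 9
Position 3 (value -15): max_ending_here = -15, max_so_far = 9
Position 4 (value 6): max_ending_here = 6, max_so_far = 9
Position 5 (value 2): max_ending_here = 8, max_so_far = 9
Position 6 (value -20): max_ending_here = -12, max_so_far = 9
Position 7 (value 5): max_ending_here = 5, max_so_far = 9
Position 8 (value 6): max_ending_here = 11, max_so_far = 11
Position 9 (value 6): max_ending_here = 17, max_so_far = 17

Maximum subarray: [5, 6, 6]
Maximum sum: 17

The maximum subarray is [5, 6, 6] with sum 17. This subarray runs from index 7 to index 9.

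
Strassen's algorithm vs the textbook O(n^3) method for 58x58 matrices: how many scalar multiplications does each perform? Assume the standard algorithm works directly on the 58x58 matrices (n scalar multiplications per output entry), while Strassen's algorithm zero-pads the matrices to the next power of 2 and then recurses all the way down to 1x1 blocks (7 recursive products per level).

Matrix multiplication for 58x58 matrices:

Strassen's algorithm requires power-of-2 dimensions. Pad 58x58 to 64x64 (next power of 2).

Standard algorithm: 58^3 = 195112 multiplications
Strassen's algorithm: 7^(log2(64)) = 7^6 = 117649 multiplications
Savings: 195112 - 117649 = 77463 multiplications

Standard: 195112 multiplications (58^3). Strassen: 117649 multiplications (7^6, after padding to 64x64). Strassen reduces 8 recursive multiplications to 7 at each level.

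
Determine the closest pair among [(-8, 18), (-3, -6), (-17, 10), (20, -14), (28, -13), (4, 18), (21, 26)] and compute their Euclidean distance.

Computing all pairwise distances among 7 points:

d((-8, 18), (-3, -6)) = 24.5153
d((-8, 18), (-17, 10)) = 12.0416
d((-8, 18), (20, -14)) = 42.5206
d((-8, 18), (28, -13)) = 47.5079
d((-8, 18), (4, 18)) = 12.0
d((-8, 18), (21, 26)) = 30.0832
d((-3, -6), (-17, 10)) = 21.2603
d((-3, -6), (20, -14)) = 24.3516
d((-3, -6), (28, -13)) = 31.7805
d((-3, -6), (4, 18)) = 25.0
d((-3, -6), (21, 26)) = 40.0
d((-17, 10), (20, -14)) = 44.1022
d((-17, 10), (28, -13)) = 50.5371
d((-17, 10), (4, 18)) = 22.4722
d((-17, 10), (21, 26)) = 41.2311
d((20, -14), (28, -13)) = 8.0623 <-- minimum
d((20, -14), (4, 18)) = 35.7771
d((20, -14), (21, 26)) = 40.0125
d((28, -13), (4, 18)) = 39.2046
d((28, -13), (21, 26)) = 39.6232
d((4, 18), (21, 26)) = 18.7883

Closest pair: (20, -14) and (28, -13) with distance 8.0623

The closest pair is (20, -14) and (28, -13) with Euclidean distance 8.0623. For 7 points, brute-force pairwise comparison is shown above. For large n, the divide-and-conquer algorithm (sort by x, recurse on halves, check the dividing strip) achieves O(n log n).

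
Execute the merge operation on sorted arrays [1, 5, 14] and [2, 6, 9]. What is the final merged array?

Merging process:

Compare 1 vs 2: take 1 from left. Merged: [1]
Compare 5 vs 2: take 2 from right. Merged: [1, 2]
Compare 5 vs 6: take 5 from left. Merged: [1, 2, 5]
Compare 14 vs 6: take 6 from right. Merged: [1, 2, 5, 6]
Compare 14 vs 9: take 9 from right. Merged: [1, 2, 5, 6, 9]
Append remaining from left: [14]. Merged: [1, 2, 5, 6, 9, 14]

Final merged array: [1, 2, 5, 6, 9, 14]
Total comparisons: 5

The merged array is [1, 2, 5, 6, 9, 14], requiring 5 comparisons. The merge step runs in O(n) time where n is the total number of elements.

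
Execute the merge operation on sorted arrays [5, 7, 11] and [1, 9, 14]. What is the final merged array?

Merging process:

Compare 5 vs 1: take 1 from right. Merged: [1]
Compare 5 vs 9: take 5 from left. Merged: [1, 5]
Compare 7 vs 9: take 7 from left. Merged: [1, 5, 7]
Compare 11 vs 9: take 9 from right. Merged: [1, 5, 7, 9]
Compare 11 vs 14: take 11 from left. Merged: [1, 5, 7, 9, 11]
Append remaining from right: [14]. Merged: [1, 5, 7, 9, 11, 14]

Final merged array: [1, 5, 7, 9, 11, 14]
Total comparisons: 5

The merged array is [1, 5, 7, 9, 11, 14], requiring 5 comparisons. The merge step runs in O(n) time where n is the total number of elements.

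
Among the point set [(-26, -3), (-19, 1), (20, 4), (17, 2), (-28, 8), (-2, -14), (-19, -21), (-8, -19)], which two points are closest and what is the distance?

Computing all pairwise distances among 8 points:

d((-26, -3), (-19, 1)) = 8.0623
d((-26, -3), (20, 4)) = 46.5296
d((-26, -3), (17, 2)) = 43.2897
d((-26, -3), (-28, 8)) = 11.1803
d((-26, -3), (-2, -14)) = 26.4008
d((-26, -3), (-19, -21)) = 19.3132
d((-26, -3), (-8, -19)) = 24.0832
d((-19, 1), (20, 4)) = 39.1152
d((-19, 1), (17, 2)) = 36.0139
d((-19, 1), (-28, 8)) = 11.4018
d((-19, 1), (-2, -14)) = 22.6716
d((-19, 1), (-19, -21)) = 22.0
d((-19, 1), (-8, -19)) = 22.8254
d((20, 4), (17, 2)) = 3.6056 <-- minimum
d((20, 4), (-28, 8)) = 48.1664
d((20, 4), (-2, -14)) = 28.4253
d((20, 4), (-19, -21)) = 46.3249
d((20, 4), (-8, -19)) = 36.2353
d((17, 2), (-28, 8)) = 45.3982
d((17, 2), (-2, -14)) = 24.8395
d((17, 2), (-19, -21)) = 42.72
d((17, 2), (-8, -19)) = 32.6497
d((-28, 8), (-2, -14)) = 34.0588
d((-28, 8), (-19, -21)) = 30.3645
d((-28, 8), (-8, -19)) = 33.6006
d((-2, -14), (-19, -21)) = 18.3848
d((-2, -14), (-8, -19)) = 7.8102
d((-19, -21), (-8, -19)) = 11.1803

Closest pair: (20, 4) and (17, 2) with distance 3.6056

The closest pair is (20, 4) and (17, 2) with Euclidean distance 3.6056. For 8 points, brute-force pairwise comparison is shown above. For large n, the divide-and-conquer algorithm (sort by x, recurse on halves, check the dividing strip) achieves O(n log n).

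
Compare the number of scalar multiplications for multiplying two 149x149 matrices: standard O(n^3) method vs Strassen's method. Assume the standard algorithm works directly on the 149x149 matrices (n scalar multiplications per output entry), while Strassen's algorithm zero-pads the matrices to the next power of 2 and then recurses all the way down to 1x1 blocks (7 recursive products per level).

Matrix multiplication for 149x149 matrices:

Strassen's algorithm requires power-of-2 dimensions. Pad 149x149 to 256x256 (next power of 2).

Standard algorithm: 149^3 = 3307949 multiplications
Strassen's algorithm: 7^(log2(256)) = 7^8 = 5764801 multiplications
Difference: 3307949 - 5764801 = -2456852 (Strassen uses MORE here due to padding overhead — for small or just-over-power-of-2 n, padding can outweigh the per-level savings)

Standard: 3307949 multiplications (149^3). Strassen: 5764801 multiplications (7^8, after padding to 256x256). Strassen reduces 8 recursive multiplications to 7 at each level.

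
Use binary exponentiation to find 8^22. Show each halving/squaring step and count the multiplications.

Computing 8^22 by squaring (build up from 8^1; each line after the first costs one multiplication):

8^1 = 8
8^2 = (8^1)^2 = 8^2 = 64
8^4 = (8^2)^2 = 64^2 = 4096
8^5 = 8 * 8^4 = 8 * 4096 = 32768
8^10 = (8^5)^2 = 32768^2 = 1073741824
8^11 = 8 * 8^10 = 8 * 1073741824 = 8589934592
8^22 = (8^11)^2 = 8589934592^2 = 73786976294838206464

Result: 73786976294838206464
Multiplications needed: 6 (6 lines after 8^1)

8^22 = 73786976294838206464. Using exponentiation by squaring, this requires 6 multiplications. The key idea: if the exponent is even, square the half-power; if odd, multiply by the base once.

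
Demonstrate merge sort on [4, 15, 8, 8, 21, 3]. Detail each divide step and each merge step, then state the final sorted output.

Merge sort trace:

Split: [4, 15, 8, 8, 21, 3] -> [4, 15, 8] and [8, 21, 3]
  Split: [4, 15, 8] -> [4] and [15, 8]
    Split: [15, 8] -> [15] and [8]
    Merge: [15] + [8] -> [8, 15]
  Merge: [4] + [8, 15] -> [4, 8, 15]
  Split: [8, 21, 3] -> [8] and [21, 3]
    Split: [21, 3] -> [21] and [3]
    Merge: [21] + [3] -> [3, 21]
  Merge: [8] + [3, 21] -> [3, 8, 21]
Merge: [4, 8, 15] + [3, 8, 21] -> [3, 4, 8, 8, 15, 21]

Final sorted array: [3, 4, 8, 8, 15, 21]

The merge sort proceeds by recursively splitting the array and merging sorted halves.
After all merges, the sorted array is [3, 4, 8, 8, 15, 21].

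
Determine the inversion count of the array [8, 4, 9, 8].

Finding inversions in [8, 4, 9, 8]:

(0, 1): arr[0]=8 > arr[1]=4
(2, 3): arr[2]=9 > arr[3]=8

Total inversions: 2

The array has 2 inversion(s): (0,1), (2,3). Each pair (i,j) satisfies i < j and arr[i] > arr[j].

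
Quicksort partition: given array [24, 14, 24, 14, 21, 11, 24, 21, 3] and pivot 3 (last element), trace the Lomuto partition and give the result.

Lomuto partition with pivot = 3:

Initial array: [24, 14, 24, 14, 21, 11, 24, 21, 3]

arr[0]=24 > 3: no swap
arr[1]=14 > 3: no swap
arr[2]=24 > 3: no swap
arr[3]=14 > 3: no swap
arr[4]=21 > 3: no swap
arr[5]=11 > 3: no swap
arr[6]=24 > 3: no swap
arr[7]=21 > 3: no swap

Place pivot at position 0: [3, 14, 24, 14, 21, 11, 24, 21, 24]
Pivot position: 0

After partitioning with pivot 3, the array becomes [3, 14, 24, 14, 21, 11, 24, 21, 24]. The pivot is placed at index 0. All elements to the left of the pivot are <= 3, and all elements to the right are > 3.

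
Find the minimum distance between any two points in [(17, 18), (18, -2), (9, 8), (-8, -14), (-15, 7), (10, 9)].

Computing all pairwise distances among 6 points:

d((17, 18), (18, -2)) = 20.025
d((17, 18), (9, 8)) = 12.8062
d((17, 18), (-8, -14)) = 40.6079
d((17, 18), (-15, 7)) = 33.8378
d((17, 18), (10, 9)) = 11.4018
d((18, -2), (9, 8)) = 13.4536
d((18, -2), (-8, -14)) = 28.6356
d((18, -2), (-15, 7)) = 34.2053
d((18, -2), (10, 9)) = 13.6015
d((9, 8), (-8, -14)) = 27.8029
d((9, 8), (-15, 7)) = 24.0208
d((9, 8), (10, 9)) = 1.4142 <-- minimum
d((-8, -14), (-15, 7)) = 22.1359
d((-8, -14), (10, 9)) = 29.2062
d((-15, 7), (10, 9)) = 25.0799

Closest pair: (9, 8) and (10, 9) with distance 1.4142

The closest pair is (9, 8) and (10, 9) with Euclidean distance 1.4142. For 6 points, brute-force pairwise comparison is shown above. For large n, the divide-and-conquer algorithm (sort by x, recurse on halves, check the dividing strip) achieves O(n log n).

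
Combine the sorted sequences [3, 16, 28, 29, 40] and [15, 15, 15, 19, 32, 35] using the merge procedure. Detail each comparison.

Merging process:

Compare 3 vs 15: take 3 from left. Merged: [3]
Compare 16 vs 15: take 15 from right. Merged: [3, 15]
Compare 16 vs 15: take 15 from right. Merged: [3, 15, 15]
Compare 16 vs 15: take 15 from right. Merged: [3, 15, 15, 15]
Compare 16 vs 19: take 16 from left. Merged: [3, 15, 15, 15, 16]
Compare 28 vs 19: take 19 from right. Merged: [3, 15, 15, 15, 16, 19]
Compare 28 vs 32: take 28 from left. Merged: [3, 15, 15, 15, 16, 19, 28]
Compare 29 vs 32: take 29 from left. Merged: [3, 15, 15, 15, 16, 19, 28, 29]
Compare 40 vs 32: take 32 from right. Merged: [3, 15, 15, 15, 16, 19, 28, 29, 32]
Compare 40 vs 35: take 35 from right. Merged: [3, 15, 15, 15, 16, 19, 28, 29, 32, 35]
Append remaining from left: [40]. Merged: [3, 15, 15, 15, 16, 19, 28, 29, 32, 35, 40]

Final merged array: [3, 15, 15, 15, 16, 19, 28, 29, 32, 35, 40]
Total comparisons: 10

The merged array is [3, 15, 15, 15, 16, 19, 28, 29, 32, 35, 40], requiring 10 comparisons. The merge step runs in O(n) time where n is the total number of elements.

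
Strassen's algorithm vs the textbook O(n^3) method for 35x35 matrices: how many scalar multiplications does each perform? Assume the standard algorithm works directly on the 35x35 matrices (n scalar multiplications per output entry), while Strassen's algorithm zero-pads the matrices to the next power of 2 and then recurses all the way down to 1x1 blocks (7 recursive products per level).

Matrix multiplication for 35x35 matrices:

Strassen's algorithm requires power-of-2 dimensions. Pad 35x35 to 64x64 (next power of 2).

Standard algorithm: 35^3 = 42875 multiplications
Strassen's algorithm: 7^(log2(64)) = 7^6 = 117649 multiplications
Difference: 42875 - 117649 = -74774 (Strassen uses MORE here due to padding overhead — for small or just-over-power-of-2 n, padding can outweigh the per-level savings)

Standard: 42875 multiplications (35^3). Strassen: 117649 multiplications (7^6, after padding to 64x64). Strassen reduces 8 recursive multiplications to 7 at each level.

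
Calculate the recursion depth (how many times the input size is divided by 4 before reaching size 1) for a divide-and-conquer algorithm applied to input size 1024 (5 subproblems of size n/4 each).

For divide and conquer with division factor 4:

Problem sizes at each level:
Level 0: 1024
Level 1: 256
Level 2: 64
Level 3: 16
Level 4: 4
Level 5: 1

The root is level 0 and the size-1 base case is level 5 (the tree spans levels 0 through 5, i.e. 6 levels counting the root), so the depth is the number of divisions: log_4(1024) = 5

The recursion tree depth is log_4(1024) = 5. At each level, the problem size is divided by 4, so it takes 5 divisions to reduce to a base case of size 1. The algorithm makes 5 recursive calls at each level.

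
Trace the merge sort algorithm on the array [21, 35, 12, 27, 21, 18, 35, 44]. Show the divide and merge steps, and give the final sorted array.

Merge sort trace:

Split: [21, 35, 12, 27, 21, 18, 35, 44] -> [21, 35, 12, 27] and [21, 18, 35, 44]
  Split: [21, 35, 12, 27] -> [21, 35] and [12, 27]
    Split: [21, 35] -> [21] and [35]
    Merge: [21] + [35] -> [21, 35]
    Split: [12, 27] -> [12] and [27]
    Merge: [12] + [27] -> [12, 27]
  Merge: [21, 35] + [12, 27] -> [12, 21, 27, 35]
  Split: [21, 18, 35, 44] -> [21, 18] and [35, 44]
    Split: [21, 18] -> [21] and [18]
    Merge: [21] + [18] -> [18, 21]
    Split: [35, 44] -> [35] and [44]
    Merge: [35] + [44] -> [35, 44]
  Merge: [18, 21] + [35, 44] -> [18, 21, 35, 44]
Merge: [12, 21, 27, 35] + [18, 21, 35, 44] -> [12, 18, 21, 21, 27, 35, 35, 44]

Final sorted array: [12, 18, 21, 21, 27, 35, 35, 44]

The merge sort proceeds by recursively splitting the array and merging sorted halves.
After all merges, the sorted array is [12, 18, 21, 21, 27, 35, 35, 44].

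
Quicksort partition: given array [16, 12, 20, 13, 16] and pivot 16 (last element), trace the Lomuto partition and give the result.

Lomuto partition with pivot = 16:

Initial array: [16, 12, 20, 13, 16]

arr[0]=16 <= 16: swap with position 0, array becomes [16, 12, 20, 13, 16]
arr[1]=12 <= 16: swap with position 1, array becomes [16, 12, 20, 13, 16]
arr[2]=20 > 16: no swap
arr[3]=13 <= 16: swap with position 2, array becomes [16, 12, 13, 20, 16]

Place pivot at position 3: [16, 12, 13, 16, 20]
Pivot position: 3

After partitioning with pivot 16, the array becomes [16, 12, 13, 16, 20]. The pivot is placed at index 3. All elements to the left of the pivot are <= 16, and all elements to the right are > 16.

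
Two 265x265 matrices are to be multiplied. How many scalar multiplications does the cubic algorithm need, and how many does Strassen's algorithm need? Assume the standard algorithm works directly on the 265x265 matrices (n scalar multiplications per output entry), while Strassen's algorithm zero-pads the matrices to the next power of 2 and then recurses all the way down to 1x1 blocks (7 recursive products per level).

Matrix multiplication for 265x265 matrices:

Strassen's algorithm requires power-of-2 dimensions. Pad 265x265 to 512x512 (next power of 2).

Standard algorithm: 265^3 = 18609625 multiplications
Strassen's algorithm: 7^(log2(512)) = 7^9 = 40353607 multiplications
Difference: 18609625 - 40353607 = -21743982 (Strassen uses MORE here due to padding overhead — for small or just-over-power-of-2 n, padding can outweigh the per-level savings)

Standard: 18609625 multiplications (265^3). Strassen: 40353607 multiplications (7^9, after padding to 512x512). Strassen reduces 8 recursive multiplications to 7 at each level.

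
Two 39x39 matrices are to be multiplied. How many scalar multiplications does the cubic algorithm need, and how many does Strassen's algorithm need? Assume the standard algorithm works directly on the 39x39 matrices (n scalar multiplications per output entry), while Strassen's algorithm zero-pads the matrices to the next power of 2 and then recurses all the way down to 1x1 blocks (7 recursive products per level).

Matrix multiplication for 39x39 matrices:

Strassen's algorithm requires power-of-2 dimensions. Pad 39x39 to 64x64 (next power of 2).

Standard algorithm: 39^3 = 59319 multiplications
Strassen's algorithm: 7^(log2(64)) = 7^6 = 117649 multiplications
Difference: 59319 - 117649 = -58330 (Strassen uses MORE here due to padding overhead — for small or just-over-power-of-2 n, padding can outweigh the per-level savings)

Standard: 59319 multiplications (39^3). Strassen: 117649 multiplications (7^6, after padding to 64x64). Strassen reduces 8 recursive multiplications to 7 at each level.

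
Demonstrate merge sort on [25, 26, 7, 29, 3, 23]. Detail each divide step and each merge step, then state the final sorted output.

Merge sort trace:

Split: [25, 26, 7, 29, 3, 23] -> [25, 26, 7] and [29, 3, 23]
  Split: [25, 26, 7] -> [25] and [26, 7]
    Split: [26, 7] -> [26] and [7]
    Merge: [26] + [7] -> [7, 26]
  Merge: [25] + [7, 26] -> [7, 25, 26]
  Split: [29, 3, 23] -> [29] and [3, 23]
    Split: [3, 23] -> [3] and [23]
    Merge: [3] + [23] -> [3, 23]
  Merge: [29] + [3, 23] -> [3, 23, 29]
Merge: [7, 25, 26] + [3, 23, 29] -> [3, 7, 23, 25, 26, 29]

Final sorted array: [3, 7, 23, 25, 26, 29]

The merge sort proceeds by recursively splitting the array and merging sorted halves.
After all merges, the sorted array is [3, 7, 23, 25, 26, 29].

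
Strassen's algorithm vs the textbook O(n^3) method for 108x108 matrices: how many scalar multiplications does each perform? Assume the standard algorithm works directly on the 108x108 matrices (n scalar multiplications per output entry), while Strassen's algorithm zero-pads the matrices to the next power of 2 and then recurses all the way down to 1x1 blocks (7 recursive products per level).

Matrix multiplication for 108x108 matrices:

Strassen's algorithm requires power-of-2 dimensions. Pad 108x108 to 128x128 (next power of 2).

Standard algorithm: 108^3 = 1259712 multiplications
Strassen's algorithm: 7^(log2(128)) = 7^7 = 823543 multiplications
Savings: 1259712 - 823543 = 436169 multiplications

Standard: 1259712 multiplications (108^3). Strassen: 823543 multiplications (7^7, after padding to 128x128). Strassen reduces 8 recursive multiplications to 7 at each level.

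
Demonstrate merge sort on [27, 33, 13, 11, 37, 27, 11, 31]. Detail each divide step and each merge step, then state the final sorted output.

Merge sort trace:

Split: [27, 33, 13, 11, 37, 27, 11, 31] -> [27, 33, 13, 11] and [37, 27, 11, 31]
  Split: [27, 33, 13, 11] -> [27, 33] and [13, 11]
    Split: [27, 33] -> [27] and [33]
    Merge: [27] + [33] -> [27, 33]
    Split: [13, 11] -> [13] and [11]
    Merge: [13] + [11] -> [11, 13]
  Merge: [27, 33] + [11, 13] -> [11, 13, 27, 33]
  Split: [37, 27, 11, 31] -> [37, 27] and [11, 31]
    Split: [37, 27] -> [37] and [27]
    Merge: [37] + [27] -> [27, 37]
    Split: [11, 31] -> [11] and [31]
    Merge: [11] + [31] -> [11, 31]
  Merge: [27, 37] + [11, 31] -> [11, 27, 31, 37]
Merge: [11, 13, 27, 33] + [11, 27, 31, 37] -> [11, 11, 13, 27, 27, 31, 33, 37]

Final sorted array: [11, 11, 13, 27, 27, 31, 33, 37]

The merge sort proceeds by recursively splitting the array and merging sorted halves.
After all merges, the sorted array is [11, 11, 13, 27, 27, 31, 33, 37].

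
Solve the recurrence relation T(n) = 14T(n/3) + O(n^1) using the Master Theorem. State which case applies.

Master Theorem for T(n) = 14T(n/3) + O(n^1):

a = 14, b = 3, c = 1
log_b(a) = log_3(14) = 2.4022

Case 1: c = 1 < log_3(14) = 2.4022
T(n) = O(n^(log_3 14))

For T(n) = 14T(n/3) + O(n^1): log_3(14) = 2.4022. This is Case 1 of the Master Theorem (c < log_b(a), work dominated by leaves), giving O(n^(log_3 14)).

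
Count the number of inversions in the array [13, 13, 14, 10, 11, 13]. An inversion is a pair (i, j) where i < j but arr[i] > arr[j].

Finding inversions in [13, 13, 14, 10, 11, 13]:

(0, 3): arr[0]=13 > arr[3]=10
(0, 4): arr[0]=13 > arr[4]=11
(1, 3): arr[1]=13 > arr[3]=10
(1, 4): arr[1]=13 > arr[4]=11
(2, 3): arr[2]=14 > arr[3]=10
(2, 4): arr[2]=14 > arr[4]=11
(2, 5): arr[2]=14 > arr[5]=13

Total inversions: 7

The array has 7 inversion(s): (0,3), (0,4), (1,3), (1,4), (2,3), (2,4), (2,5). Each pair (i,j) satisfies i < j and arr[i] > arr[j].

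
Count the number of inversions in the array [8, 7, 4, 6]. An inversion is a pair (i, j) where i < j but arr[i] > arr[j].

Finding inversions in [8, 7, 4, 6]:

(0, 1): arr[0]=8 > arr[1]=7
(0, 2): arr[0]=8 > arr[2]=4
(0, 3): arr[0]=8 > arr[3]=6
(1, 2): arr[1]=7 > arr[2]=4
(1, 3): arr[1]=7 > arr[3]=6

Total inversions: 5

The array has 5 inversion(s): (0,1), (0,2), (0,3), (1,2), (1,3). Each pair (i,j) satisfies i < j and arr[i] > arr[j].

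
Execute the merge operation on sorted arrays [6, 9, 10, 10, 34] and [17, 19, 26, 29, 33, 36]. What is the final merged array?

Merging process:

Compare 6 vs 17: take 6 from left. Merged: [6]
Compare 9 vs 17: take 9 from left. Merged: [6, 9]
Compare 10 vs 17: take 10 from left. Merged: [6, 9, 10]
Compare 10 vs 17: take 10 from left. Merged: [6, 9, 10, 10]
Compare 34 vs 17: take 17 from right. Merged: [6, 9, 10, 10, 17]
Compare 34 vs 19: take 19 from right. Merged: [6, 9, 10, 10, 17, 19]
Compare 34 vs 26: take 26 from right. Merged: [6, 9, 10, 10, 17, 19, 26]
Compare 34 vs 29: take 29 from right. Merged: [6, 9, 10, 10, 17, 19, 26, 29]
Compare 34 vs 33: take 33 from right. Merged: [6, 9, 10, 10, 17, 19, 26, 29, 33]
Compare 34 vs 36: take 34 from left. Merged: [6, 9, 10, 10, 17, 19, 26, 29, 33, 34]
Append remaining from right: [36]. Merged: [6, 9, 10, 10, 17, 19, 26, 29, 33, 34, 36]

Final merged array: [6, 9, 10, 10, 17, 19, 26, 29, 33, 34, 36]
Total comparisons: 10

The merged array is [6, 9, 10, 10, 17, 19, 26, 29, 33, 34, 36], requiring 10 comparisons. The merge step runs in O(n) time where n is the total number of elements.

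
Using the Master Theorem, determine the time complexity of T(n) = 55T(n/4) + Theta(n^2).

Master Theorem for T(n) = 55T(n/4) + O(n^2):

a = 55, b = 4, c = 2
log_b(a) = log_4(55) = 2.8907

Case 1: c = 2 < log_4(55) = 2.8907
T(n) = O(n^(log_4 55))

For T(n) = 55T(n/4) + O(n^2): log_4(55) = 2.8907. This is Case 1 of the Master Theorem (c < log_b(a), work dominated by leaves), giving O(n^(log_4 55)).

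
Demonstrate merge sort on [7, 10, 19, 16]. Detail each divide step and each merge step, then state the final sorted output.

Merge sort trace:

Split: [7, 10, 19, 16] -> [7, 10] and [19, 16]
  Split: [7, 10] -> [7] and [10]
  Merge: [7] + [10] -> [7, 10]
  Split: [19, 16] -> [19] and [16]
  Merge: [19] + [16] -> [16, 19]
Merge: [7, 10] + [16, 19] -> [7, 10, 16, 19]

Final sorted array: [7, 10, 16, 19]

The merge sort proceeds by recursively splitting the array and merging sorted halves.
After all merges, the sorted array is [7, 10, 16, 19].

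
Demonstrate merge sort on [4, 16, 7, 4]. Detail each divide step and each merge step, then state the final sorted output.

Merge sort trace:

Split: [4, 16, 7, 4] -> [4, 16] and [7, 4]
  Split: [4, 16] -> [4] and [16]
  Merge: [4] + [16] -> [4, 16]
  Split: [7, 4] -> [7] and [4]
  Merge: [7] + [4] -> [4, 7]
Merge: [4, 16] + [4, 7] -> [4, 4, 7, 16]

Final sorted array: [4, 4, 7, 16]

The merge sort proceeds by recursively splitting the array and merging sorted halves.
After all merges, the sorted array is [4, 4, 7, 16].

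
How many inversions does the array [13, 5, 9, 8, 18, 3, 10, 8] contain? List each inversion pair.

Finding inversions in [13, 5, 9, 8, 18, 3, 10, 8]:

(0, 1): arr[0]=13 > arr[1]=5
(0, 2): arr[0]=13 > arr[2]=9
(0, 3): arr[0]=13 > arr[3]=8
(0, 5): arr[0]=13 > arr[5]=3
(0, 6): arr[0]=13 > arr[6]=10
(0, 7): arr[0]=13 > arr[7]=8
(1, 5): arr[1]=5 > arr[5]=3
(2, 3): arr[2]=9 > arr[3]=8
(2, 5): arr[2]=9 > arr[5]=3
(2, 7): arr[2]=9 > arr[7]=8
(3, 5): arr[3]=8 > arr[5]=3
(4, 5): arr[4]=18 > arr[5]=3
(4, 6): arr[4]=18 > arr[6]=10
(4, 7): arr[4]=18 > arr[7]=8
(6, 7): arr[6]=10 > arr[7]=8

Total inversions: 15

The array has 15 inversion(s): (0,1), (0,2), (0,3), (0,5), (0,6), (0,7), (1,5), (2,3), (2,5), (2,7), (3,5), (4,5), (4,6), (4,7), (6,7). Each pair (i,j) satisfies i < j and arr[i] > arr[j].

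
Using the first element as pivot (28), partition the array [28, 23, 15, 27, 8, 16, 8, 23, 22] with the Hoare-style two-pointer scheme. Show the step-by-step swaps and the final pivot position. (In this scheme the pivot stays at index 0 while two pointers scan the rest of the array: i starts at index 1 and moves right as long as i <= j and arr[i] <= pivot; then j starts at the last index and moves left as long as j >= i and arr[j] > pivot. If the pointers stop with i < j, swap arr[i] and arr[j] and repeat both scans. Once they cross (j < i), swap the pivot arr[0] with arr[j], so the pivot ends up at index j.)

Hoare-style two-pointer partition with pivot = 28:

Initial array: [28, 23, 15, 27, 8, 16, 8, 23, 22]

Pointers start at i = 1, j = 8.
i ends at 9, j ends at 8: the pointers have crossed (j < i), so scanning stops.

Swap pivot arr[0] with arr[8] to place pivot at position 8: [22, 23, 15, 27, 8, 16, 8, 23, 28]
Pivot position: 8

After partitioning with pivot 28, the array becomes [22, 23, 15, 27, 8, 16, 8, 23, 28]. The pivot is placed at index 8. All elements to the left of the pivot are <= 28, and all elements to the right are > 28.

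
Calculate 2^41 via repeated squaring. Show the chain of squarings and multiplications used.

Computing 2^41 by squaring (build up from 2^1; each line after the first costs one multiplication):

2^1 = 2
2^2 = (2^1)^2 = 2^2 = 4
2^4 = (2^2)^2 = 4^2 = 16
2^5 = 2 * 2^4 = 2 * 16 = 32
2^10 = (2^5)^2 = 32^2 = 1024
2^20 = (2^10)^2 = 1024^2 = 1048576
2^40 = (2^20)^2 = 1048576^2 = 1099511627776
2^41 = 2 * 2^40 = 2 * 1099511627776 = 2199023255552

Result: 2199023255552
Multiplications needed: 7 (7 lines after 2^1)

2^41 = 2199023255552. Using exponentiation by squaring, this requires 7 multiplications. The key idea: if the exponent is even, square the half-power; if odd, multiply by the base once.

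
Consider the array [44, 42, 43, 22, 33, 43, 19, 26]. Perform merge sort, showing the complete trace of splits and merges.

Merge sort trace:

Split: [44, 42, 43, 22, 33, 43, 19, 26] -> [44, 42, 43, 22] and [33, 43, 19, 26]
  Split: [44, 42, 43, 22] -> [44, 42] and [43, 22]
    Split: [44, 42] -> [44] and [42]
    Merge: [44] + [42] -> [42, 44]
    Split: [43, 22] -> [43] and [22]
    Merge: [43] + [22] -> [22, 43]
  Merge: [42, 44] + [22, 43] -> [22, 42, 43, 44]
  Split: [33, 43, 19, 26] -> [33, 43] and [19, 26]
    Split: [33, 43] -> [33] and [43]
    Merge: [33] + [43] -> [33, 43]
    Split: [19, 26] -> [19] and [26]
    Merge: [19] + [26] -> [19, 26]
  Merge: [33, 43] + [19, 26] -> [19, 26, 33, 43]
Merge: [22, 42, 43, 44] + [19, 26, 33, 43] -> [19, 22, 26, 33, 42, 43, 43, 44]

Final sorted array: [19, 22, 26, 33, 42, 43, 43, 44]

The merge sort proceeds by recursively splitting the array and merging sorted halves.
After all merges, the sorted array is [19, 22, 26, 33, 42, 43, 43, 44].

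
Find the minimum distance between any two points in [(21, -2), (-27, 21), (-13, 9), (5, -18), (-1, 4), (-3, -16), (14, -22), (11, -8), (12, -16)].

Computing all pairwise distances among 9 points:

d((21, -2), (-27, 21)) = 53.2259
d((21, -2), (-13, 9)) = 35.7351
d((21, -2), (5, -18)) = 22.6274
d((21, -2), (-1, 4)) = 22.8035
d((21, -2), (-3, -16)) = 27.7849
d((21, -2), (14, -22)) = 21.1896
d((21, -2), (11, -8)) = 11.6619
d((21, -2), (12, -16)) = 16.6433
d((-27, 21), (-13, 9)) = 18.4391
d((-27, 21), (5, -18)) = 50.448
d((-27, 21), (-1, 4)) = 31.0644
d((-27, 21), (-3, -16)) = 44.1022
d((-27, 21), (14, -22)) = 59.4138
d((-27, 21), (11, -8)) = 47.8017
d((-27, 21), (12, -16)) = 53.7587
d((-13, 9), (5, -18)) = 32.45
d((-13, 9), (-1, 4)) = 13.0
d((-13, 9), (-3, -16)) = 26.9258
d((-13, 9), (14, -22)) = 41.1096
d((-13, 9), (11, -8)) = 29.4109
d((-13, 9), (12, -16)) = 35.3553
d((5, -18), (-1, 4)) = 22.8035
d((5, -18), (-3, -16)) = 8.2462
d((5, -18), (14, -22)) = 9.8489
d((5, -18), (11, -8)) = 11.6619
d((5, -18), (12, -16)) = 7.2801
d((-1, 4), (-3, -16)) = 20.0998
d((-1, 4), (14, -22)) = 30.0167
d((-1, 4), (11, -8)) = 16.9706
d((-1, 4), (12, -16)) = 23.8537
d((-3, -16), (14, -22)) = 18.0278
d((-3, -16), (11, -8)) = 16.1245
d((-3, -16), (12, -16)) = 15.0
d((14, -22), (11, -8)) = 14.3178
d((14, -22), (12, -16)) = 6.3246 <-- minimum
d((11, -8), (12, -16)) = 8.0623

Closest pair: (14, -22) and (12, -16) with distance 6.3246

The closest pair is (14, -22) and (12, -16) with Euclidean distance 6.3246. For 9 points, brute-force pairwise comparison is shown above. For large n, the divide-and-conquer algorithm (sort by x, recurse on halves, check the dividing strip) achieves O(n log n).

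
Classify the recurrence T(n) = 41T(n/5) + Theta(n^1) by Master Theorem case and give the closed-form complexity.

Master Theorem for T(n) = 41T(n/5) + O(n^1):

a = 41, b = 5, c = 1
log_b(a) = log_5(41) = 2.3074

Case 1: c = 1 < log_5(41) = 2.3074
T(n) = O(n^(log_5 41))

For T(n) = 41T(n/5) + O(n^1): log_5(41) = 2.3074. This is Case 1 of the Master Theorem (c < log_b(a), work dominated by leaves), giving O(n^(log_5 41)).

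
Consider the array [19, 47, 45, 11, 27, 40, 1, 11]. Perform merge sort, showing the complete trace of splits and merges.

Merge sort trace:

Split: [19, 47, 45, 11, 27, 40, 1, 11] -> [19, 47, 45, 11] and [27, 40, 1, 11]
  Split: [19, 47, 45, 11] -> [19, 47] and [45, 11]
    Split: [19, 47] -> [19] and [47]
    Merge: [19] + [47] -> [19, 47]
    Split: [45, 11] -> [45] and [11]
    Merge: [45] + [11] -> [11, 45]
  Merge: [19, 47] + [11, 45] -> [11, 19, 45, 47]
  Split: [27, 40, 1, 11] -> [27, 40] and [1, 11]
    Split: [27, 40] -> [27] and [40]
    Merge: [27] + [40] -> [27, 40]
    Split: [1, 11] -> [1] and [11]
    Merge: [1] + [11] -> [1, 11]
  Merge: [27, 40] + [1, 11] -> [1, 11, 27, 40]
Merge: [11, 19, 45, 47] + [1, 11, 27, 40] -> [1, 11, 11, 19, 27, 40, 45, 47]

Final sorted array: [1, 11, 11, 19, 27, 40, 45, 47]

The merge sort proceeds by recursively splitting the array and merging sorted halves.
After all merges, the sorted array is [1, 11, 11, 19, 27, 40, 45, 47].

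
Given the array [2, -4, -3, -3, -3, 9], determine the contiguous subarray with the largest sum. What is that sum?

Using Kadane's algorithm on [2, -4, -3, -3, -3, 9]:

Scanning through the array:
Position 1 (value -4): max_ending_here = -2, max_so_far = 2
Position 2 (value -3): max_ending_here = -3, max_so_far = 2
Position 3 (value -3): max_ending_here = -3, max_so_far = 2
Position 4 (value -3): max_ending_here = -3, max_so_far = 2
Position 5 (value 9): max_ending_here = 9, max_so_far = 9

Maximum subarray: [9]
Maximum sum: 9

The maximum subarray is [9] with sum 9. This subarray runs from index 5 to index 5.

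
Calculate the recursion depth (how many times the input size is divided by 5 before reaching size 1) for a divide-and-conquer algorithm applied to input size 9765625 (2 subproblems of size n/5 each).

For divide and conquer with division factor 5:

Problem sizes at each level:
Level 0: 9765625
Level 1: 1953125
Level 2: 390625
Level 3: 78125
Level 4: 15625
Level 5: 3125
Level 6: 625
Level 7: 125
Level 8: 25
Level 9: 5
Level 10: 1

The root is level 0 and the size-1 base case is level 10 (the tree spans levels 0 through 10, i.e. 11 levels counting the root), so the depth is the number of divisions: log_5(9765625) = 10

The recursion tree depth is log_5(9765625) = 10. At each level, the problem size is divided by 5, so it takes 10 divisions to reduce to a base case of size 1. The algorithm makes 2 recursive calls at each level.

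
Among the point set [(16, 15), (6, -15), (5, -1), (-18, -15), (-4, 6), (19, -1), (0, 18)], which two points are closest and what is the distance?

Computing all pairwise distances among 7 points:

d((16, 15), (6, -15)) = 31.6228
d((16, 15), (5, -1)) = 19.4165
d((16, 15), (-18, -15)) = 45.3431
d((16, 15), (-4, 6)) = 21.9317
d((16, 15), (19, -1)) = 16.2788
d((16, 15), (0, 18)) = 16.2788
d((6, -15), (5, -1)) = 14.0357
d((6, -15), (-18, -15)) = 24.0
d((6, -15), (-4, 6)) = 23.2594
d((6, -15), (19, -1)) = 19.105
d((6, -15), (0, 18)) = 33.541
d((5, -1), (-18, -15)) = 26.9258
d((5, -1), (-4, 6)) = 11.4018 <-- minimum
d((5, -1), (19, -1)) = 14.0
d((5, -1), (0, 18)) = 19.6469
d((-18, -15), (-4, 6)) = 25.2389
d((-18, -15), (19, -1)) = 39.5601
d((-18, -15), (0, 18)) = 37.5899
d((-4, 6), (19, -1)) = 24.0416
d((-4, 6), (0, 18)) = 12.6491
d((19, -1), (0, 18)) = 26.8701

Closest pair: (5, -1) and (-4, 6) with distance 11.4018

The closest pair is (5, -1) and (-4, 6) with Euclidean distance 11.4018. For 7 points, brute-force pairwise comparison is shown above. For large n, the divide-and-conquer algorithm (sort by x, recurse on halves, check the dividing strip) achieves O(n log n).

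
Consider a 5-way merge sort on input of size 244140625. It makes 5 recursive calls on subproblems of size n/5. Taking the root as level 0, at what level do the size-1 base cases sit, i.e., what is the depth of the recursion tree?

For divide and conquer with division factor 5:

Problem sizes at each level:
Level 0: 244140625
Level 1: 48828125
Level 2: 9765625
Level 3: 1953125
Level 4: 390625
Level 5: 78125
Level 6: 15625
Level 7: 3125
Level 8: 625
Level 9: 125
Level 10: 25
Level 11: 5
Level 12: 1

The root is level 0 and the size-1 base case is level 12 (the tree spans levels 0 through 12, i.e. 13 levels counting the root), so the depth is the number of divisions: log_5(244140625) = 12

The recursion tree depth is log_5(244140625) = 12. At each level, the problem size is divided by 5, so it takes 12 divisions to reduce to a base case of size 1. The algorithm makes 5 recursive calls at each level.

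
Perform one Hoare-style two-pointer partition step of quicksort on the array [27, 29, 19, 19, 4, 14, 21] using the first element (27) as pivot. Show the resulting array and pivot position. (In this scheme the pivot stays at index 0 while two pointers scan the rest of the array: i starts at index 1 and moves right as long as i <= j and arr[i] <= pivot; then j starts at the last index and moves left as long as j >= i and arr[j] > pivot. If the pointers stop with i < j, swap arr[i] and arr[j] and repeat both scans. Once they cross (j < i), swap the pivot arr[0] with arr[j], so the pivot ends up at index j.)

Hoare-style two-pointer partition with pivot = 27:

Initial array: [27, 29, 19, 19, 4, 14, 21]

Pointers start at i = 1, j = 6.
i stops at index 1 (arr[1]=29 > 27), j stops at index 6 (arr[6]=21 <= 27): swap arr[1] and arr[6], array becomes [27, 21, 19, 19, 4, 14, 29]
i ends at 6, j ends at 5: the pointers have crossed (j < i), so scanning stops.

Swap pivot arr[0] with arr[5] to place pivot at position 5: [14, 21, 19, 19, 4, 27, 29]
Pivot position: 5

After partitioning with pivot 27, the array becomes [14, 21, 19, 19, 4, 27, 29]. The pivot is placed at index 5. All elements to the left of the pivot are <= 27, and all elements to the right are > 27.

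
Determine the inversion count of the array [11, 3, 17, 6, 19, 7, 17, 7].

Finding inversions in [11, 3, 17, 6, 19, 7, 17, 7]:

(0, 1): arr[0]=11 > arr[1]=3
(0, 3): arr[0]=11 > arr[3]=6
(0, 5): arr[0]=11 > arr[5]=7
(0, 7): arr[0]=11 > arr[7]=7
(2, 3): arr[2]=17 > arr[3]=6
(2, 5): arr[2]=17 > arr[5]=7
(2, 7): arr[2]=17 > arr[7]=7
(4, 5): arr[4]=19 > arr[5]=7
(4, 6): arr[4]=19 > arr[6]=17
(4, 7): arr[4]=19 > arr[7]=7
(6, 7): arr[6]=17 > arr[7]=7

Total inversions: 11

The array has 11 inversion(s): (0,1), (0,3), (0,5), (0,7), (2,3), (2,5), (2,7), (4,5), (4,6), (4,7), (6,7). Each pair (i,j) satisfies i < j and arr[i] > arr[j].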